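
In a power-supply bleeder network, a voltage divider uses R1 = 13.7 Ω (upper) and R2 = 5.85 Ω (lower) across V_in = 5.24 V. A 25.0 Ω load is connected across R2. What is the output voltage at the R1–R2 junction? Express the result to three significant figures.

The load sits in parallel with R2, giving an effective lower resistance R2' = R2·R_L/(R2+R_L) = 4.741 Ω.
Voltage divider with the loaded lower leg: V_out = 5.24 × 4.741/(13.7 + 4.741) = 5.24 × 0.2571 = 1.347 V.
(Unloaded it would be 1.57 V; the load pulls it down.)

V_out ≈ 1.35 V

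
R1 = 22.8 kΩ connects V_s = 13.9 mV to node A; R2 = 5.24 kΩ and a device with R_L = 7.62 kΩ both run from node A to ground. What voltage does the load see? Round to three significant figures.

The load sits in parallel with R2, giving an effective lower resistance R2' = R2·R_L/(R2+R_L) = 3.105 kΩ.
Now apply the divider: V_out = 13.9 × 0.1199 = 1.666 mV.
(Unloaded it would be 2.60 mV; the load pulls it down.)

V_out ≈ 1.67 mV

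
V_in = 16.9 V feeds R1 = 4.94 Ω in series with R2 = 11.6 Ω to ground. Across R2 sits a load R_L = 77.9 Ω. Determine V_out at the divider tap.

V_out ≈ 11.3 V

First combine the lower leg with the load: R2 ‖ R_L = 10.10 Ω.
Then V_out = V_in · R2'/(R1 + R2') = 16.9 × 10.10/15.04 = 11.35 V.
(Unloaded it would be 11.9 V; the load pulls it down.)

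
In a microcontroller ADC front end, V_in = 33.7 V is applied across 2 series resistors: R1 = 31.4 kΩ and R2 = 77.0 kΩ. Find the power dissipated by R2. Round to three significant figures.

P ≈ 7.44 mW

The common current is I = 33.7/108.4 = 0.3109 mA.
V(R2) = I·R = 23.94 V; P = V·I = 23.94 × 0.3109 = 7.442 mW.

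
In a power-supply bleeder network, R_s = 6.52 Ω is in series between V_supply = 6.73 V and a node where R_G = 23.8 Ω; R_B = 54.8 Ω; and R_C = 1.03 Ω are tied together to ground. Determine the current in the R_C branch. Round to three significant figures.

I ≈ 0.846 A

Parallel bank: R_p = 1/(1/23.8 + 1/54.8 + 1/1.03) = 0.9698 Ω.
Node voltage V_A = V_supply · R_p/(R_s + R_p) = 6.73 × 0.1295 = 0.8714 V.
Branch current I = V_A/R_C = 0.8714/1.03 = 0.8460 A.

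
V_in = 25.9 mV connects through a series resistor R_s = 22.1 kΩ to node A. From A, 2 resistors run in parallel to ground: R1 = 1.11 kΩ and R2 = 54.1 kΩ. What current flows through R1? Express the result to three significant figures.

I ≈ 1.09 µA

Parallel bank: R_p = 1/(1/1.11 + 1/54.1) = 1.088 kΩ.
V_A by voltage divider: V_A = 25.9 × 1.088/(22.1 + 1.088) = 1.215 mV.
I(R1) = V_A / R1 = 1.215/1.11 = 1.095 µA.
(Equivalently: I_total = 1.117 µA, then current-divider fraction G_k/ΣG = 0.9799.)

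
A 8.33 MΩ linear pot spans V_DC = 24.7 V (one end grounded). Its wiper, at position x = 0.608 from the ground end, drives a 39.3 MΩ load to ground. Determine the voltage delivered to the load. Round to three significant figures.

Lower segment x·R_p = 5.065 MΩ; upper segment (1−x)·R_p = 3.265 MΩ.
(x·R_p) ‖ R_L = 4.486 MΩ.
Loaded-divider output: V_out = 24.7 × 0.5788 = 14.30 V.

V_out ≈ 14.3 V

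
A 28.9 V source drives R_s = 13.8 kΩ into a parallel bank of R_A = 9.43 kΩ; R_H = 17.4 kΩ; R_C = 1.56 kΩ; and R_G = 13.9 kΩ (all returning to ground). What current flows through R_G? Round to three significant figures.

Equivalent of the parallel group: R_p = 1.141 kΩ.
Node voltage V_A = V_supply · R_p/(R_s + R_p) = 28.9 × 0.07636 = 2.207 V.
I(R_G) = V_A / R_G = 2.207/13.9 = 0.1588 mA.

I ≈ 0.159 mA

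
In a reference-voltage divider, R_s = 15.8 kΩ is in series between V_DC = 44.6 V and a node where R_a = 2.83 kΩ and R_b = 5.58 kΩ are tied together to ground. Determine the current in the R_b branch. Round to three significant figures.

Parallel bank: R_p = 1/(1/2.83 + 1/5.58) = 1.878 kΩ.
V_A by voltage divider: V_A = 44.6 × 1.878/(15.8 + 1.878) = 4.737 V.
Branch current I = V_A/R_b = 4.737/5.58 = 0.8490 mA.

I ≈ 0.849 mA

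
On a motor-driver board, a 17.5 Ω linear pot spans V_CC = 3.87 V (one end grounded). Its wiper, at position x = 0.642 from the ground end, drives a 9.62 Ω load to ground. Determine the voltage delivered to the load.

V_out ≈ 1.75 V

The pot divides into 6.265 Ω above the wiper and 11.23 Ω below.
(x·R_p) ‖ R_L = 5.182 Ω.
V_out = 3.87 × 5.182/(6.265 + 5.182) = 1.752 V.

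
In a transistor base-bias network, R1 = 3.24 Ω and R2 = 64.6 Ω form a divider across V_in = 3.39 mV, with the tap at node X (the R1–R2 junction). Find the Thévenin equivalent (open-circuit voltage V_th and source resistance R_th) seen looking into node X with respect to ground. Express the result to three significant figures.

V_th ≈ 3.23 mV, R_th ≈ 3.09 Ω

With X open, the divider is unloaded: V_th = 3.39 × 64.6/67.84 = 3.228 mV.
Looking into X with the source shorted: R_th = R1·R2/(R1+R2) = 3.240 × 64.6/67.84 = 3.085 Ω.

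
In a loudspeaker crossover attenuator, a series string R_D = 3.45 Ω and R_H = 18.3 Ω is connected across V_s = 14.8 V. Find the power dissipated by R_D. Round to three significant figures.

The common current is I = 14.8/21.75 = 0.6805 A.
P = I²R = 0.4630 × 3.45 = 1.597 W.

P ≈ 1.60 W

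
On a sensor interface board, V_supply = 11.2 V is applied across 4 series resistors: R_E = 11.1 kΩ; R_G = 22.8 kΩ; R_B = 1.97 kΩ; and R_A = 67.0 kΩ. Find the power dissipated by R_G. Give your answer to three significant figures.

P ≈ 0.270 mW

ΣR = 102.9 kΩ → I = 11.2/102.9 = 0.1089 mA.
P = I²R = 0.01185 × 22.8 = 0.2703 mW.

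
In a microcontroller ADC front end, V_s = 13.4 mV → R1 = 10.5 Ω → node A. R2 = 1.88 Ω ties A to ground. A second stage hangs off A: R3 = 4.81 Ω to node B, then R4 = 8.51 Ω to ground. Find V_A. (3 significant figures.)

V_A ≈ 1.82 mV

The second stage (R3 + R4 = 13.32 Ω) loads node A in parallel with R2.
Effective lower resistance at A: R2 ‖ 13.32 = 1.647 Ω.
So V_A = 13.4 × 0.1356 = 1.817 mV.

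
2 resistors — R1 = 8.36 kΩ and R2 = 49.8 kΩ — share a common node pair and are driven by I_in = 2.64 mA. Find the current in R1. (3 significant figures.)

For two parallel branches, I_k = I_in · (other R)/(sum of R).
I(R1) = 2.64 × 49.8/(8.36 + 49.8) = 2.64 × 0.8563 = 2.261 mA.

I ≈ 2.26 mA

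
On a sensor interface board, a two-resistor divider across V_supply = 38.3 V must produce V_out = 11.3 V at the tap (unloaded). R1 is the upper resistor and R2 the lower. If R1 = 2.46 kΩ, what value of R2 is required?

R2 ≈ 1.03 kΩ

Required fraction k = V_out/V_supply = 0.2950.
R2 = R1 · 0.2950/(1 − 0.2950) = 1.030 kΩ.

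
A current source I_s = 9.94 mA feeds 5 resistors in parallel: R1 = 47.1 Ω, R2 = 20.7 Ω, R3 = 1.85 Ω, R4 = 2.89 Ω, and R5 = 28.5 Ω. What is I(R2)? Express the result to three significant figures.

I ≈ 0.484 mA

ΣG = 1/47.1 + 1/20.7 + 1/1.85 + 1/2.89 + 1/28.5 = 0.9912.
By the current-divider rule, I = I_s · G_k/ΣG = 9.94 × 0.04874 = 0.4845 mA.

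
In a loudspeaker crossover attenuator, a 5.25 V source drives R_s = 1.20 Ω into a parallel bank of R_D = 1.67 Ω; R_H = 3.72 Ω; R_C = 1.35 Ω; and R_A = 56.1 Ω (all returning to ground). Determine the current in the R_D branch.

I ≈ 1.07 A

Combine the parallel branches: R_p = (1/1.67 + 1/3.72 + 1/1.35 + 1/56.1)⁻¹ = 0.6149 Ω.
Node voltage V_A = V_CC · R_p/(R_s + R_p) = 5.25 × 0.3388 = 1.779 V.
I(R_D) = V_A / R_D = 1.779/1.67 = 1.065 A.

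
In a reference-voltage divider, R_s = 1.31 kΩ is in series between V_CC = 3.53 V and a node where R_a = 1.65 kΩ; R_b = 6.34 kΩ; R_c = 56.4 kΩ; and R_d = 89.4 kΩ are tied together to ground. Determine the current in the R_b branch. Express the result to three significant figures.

Parallel bank: R_p = 1/(1/1.65 + 1/6.34 + 1/56.4 + 1/89.4) = 1.262 kΩ.
V_A by voltage divider: V_A = 3.53 × 1.262/(1.31 + 1.262) = 1.732 V.
I(R_b) = V_A / R_b = 1.732/6.34 = 0.2731 mA.

I ≈ 0.273 mA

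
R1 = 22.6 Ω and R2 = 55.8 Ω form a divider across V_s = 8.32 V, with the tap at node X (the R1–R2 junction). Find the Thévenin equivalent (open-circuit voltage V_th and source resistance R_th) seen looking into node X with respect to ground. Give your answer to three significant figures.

V_th ≈ 5.92 V, R_th ≈ 16.1 Ω

Open-circuit (no load on X): V_th = V_s · R2/(R1 + R2) = 8.32 × 55.8/(22.60 + 55.8) = 5.922 V.
With V_s suppressed (replaced by a short), R_th = R1 ‖ R2 = (22.60 × 55.8)/(22.60 + 55.8) = 16.09 Ω.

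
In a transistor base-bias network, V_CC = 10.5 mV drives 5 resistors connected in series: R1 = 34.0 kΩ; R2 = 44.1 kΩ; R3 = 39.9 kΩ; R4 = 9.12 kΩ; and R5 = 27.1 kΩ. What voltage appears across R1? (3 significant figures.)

V ≈ 2.31 mV

Total series resistance ΣR = 34.0 + 44.1 + 39.9 + 9.12 + 27.1 = 154.2 kΩ.
By the voltage-divider rule, V = 10.5 × 34.00/154.2 = 2.315 mV.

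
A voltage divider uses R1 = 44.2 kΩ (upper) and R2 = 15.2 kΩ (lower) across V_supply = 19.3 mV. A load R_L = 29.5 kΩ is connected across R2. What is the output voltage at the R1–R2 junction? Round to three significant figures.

V_out ≈ 3.57 mV

The load sits in parallel with R2, giving an effective lower resistance R2' = R2·R_L/(R2+R_L) = 10.03 kΩ.
Now apply the divider: V_out = 19.3 × 0.1850 = 3.570 mV.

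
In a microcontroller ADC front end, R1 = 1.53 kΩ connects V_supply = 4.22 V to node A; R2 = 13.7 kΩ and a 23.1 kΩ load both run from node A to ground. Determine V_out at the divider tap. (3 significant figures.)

R2 ‖ R_L = (13.7 × 23.1)/(13.7 + 23.1) = 8.600 kΩ.
Voltage divider with the loaded lower leg: V_out = 4.22 × 8.600/(1.53 + 8.600) = 4.22 × 0.8490 = 3.583 V.
(Unloaded it would be 3.80 V; the load pulls it down.)

V_out ≈ 3.58 V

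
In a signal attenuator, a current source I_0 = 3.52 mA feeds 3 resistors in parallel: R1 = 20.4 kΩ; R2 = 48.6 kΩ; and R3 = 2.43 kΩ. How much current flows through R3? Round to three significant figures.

I ≈ 3.01 mA

Conductances: ΣG = 1/20.4 + 1/48.6 + 1/2.43 = 0.4811 (1/kΩ).
R3 takes the fraction G_k/ΣG = 0.4115/0.4811 = 0.8553, so I = 3.52 × 0.8553 = 3.011 mA.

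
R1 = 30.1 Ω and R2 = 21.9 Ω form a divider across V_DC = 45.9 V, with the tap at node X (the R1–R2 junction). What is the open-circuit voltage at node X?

V_th ≈ 19.3 V

Open-circuit (no load on X): V_th = V_DC · R2/(R1 + R2) = 45.9 × 21.9/(30.10 + 21.9) = 19.33 V.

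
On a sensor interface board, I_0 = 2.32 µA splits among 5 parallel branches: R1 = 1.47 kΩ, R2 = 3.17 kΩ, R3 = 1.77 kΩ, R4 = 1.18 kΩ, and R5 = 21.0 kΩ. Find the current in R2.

ΣG = 1/1.47 + 1/3.17 + 1/1.77 + 1/1.18 + 1/21.0 = 2.456.
Current divider: I(R2) = I_0 · G_k/ΣG = 2.32 × (0.3155/2.456) = 2.32 × 0.1285 = 0.2980 µA.

I ≈ 0.298 µA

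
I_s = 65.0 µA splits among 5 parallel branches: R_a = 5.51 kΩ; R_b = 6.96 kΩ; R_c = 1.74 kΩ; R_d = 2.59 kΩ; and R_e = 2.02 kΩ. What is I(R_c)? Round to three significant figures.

I ≈ 21.0 µA

ΣG = 1/5.51 + 1/6.96 + 1/1.74 + 1/2.59 + 1/2.02 = 1.781.
Current divider: I(R_c) = I_s · G_k/ΣG = 65.0 × (0.5747/1.781) = 65.0 × 0.3227 = 20.97 µA.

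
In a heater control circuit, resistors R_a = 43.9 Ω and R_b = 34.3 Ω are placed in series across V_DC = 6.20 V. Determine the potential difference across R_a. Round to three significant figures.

ΣR = 43.9 + 34.3 = 78.20 Ω.
V = V_DC · R/ΣR = 6.20 × 0.5614 = 3.481 V.

V ≈ 3.48 V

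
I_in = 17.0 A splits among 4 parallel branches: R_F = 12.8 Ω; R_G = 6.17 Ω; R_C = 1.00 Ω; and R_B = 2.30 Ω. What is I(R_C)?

I ≈ 10.1 A

ΣG = 1/12.8 + 1/6.17 + 1/1.00 + 1/2.30 = 1.675.
R_C takes the fraction G_k/ΣG = 1.000/1.675 = 0.5970, so I = 17.0 × 0.5970 = 10.15 A.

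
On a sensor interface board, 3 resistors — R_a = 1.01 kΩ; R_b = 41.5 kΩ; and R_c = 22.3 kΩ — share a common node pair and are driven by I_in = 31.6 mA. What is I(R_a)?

Conductances: ΣG = 1/1.01 + 1/41.5 + 1/22.3 = 1.059 (1/kΩ).
R_a takes the fraction G_k/ΣG = 0.9901/1.059 = 0.9349, so I = 31.6 × 0.9349 = 29.54 mA.

I ≈ 29.5 mA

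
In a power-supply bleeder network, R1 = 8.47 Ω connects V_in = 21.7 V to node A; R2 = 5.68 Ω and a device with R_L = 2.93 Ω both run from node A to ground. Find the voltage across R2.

The load sits in parallel with R2, giving an effective lower resistance R2' = R2·R_L/(R2+R_L) = 1.933 Ω.
Then V_out = V_in · R2'/(R1 + R2') = 21.7 × 1.933/10.40 = 4.032 V.

V_out ≈ 4.03 V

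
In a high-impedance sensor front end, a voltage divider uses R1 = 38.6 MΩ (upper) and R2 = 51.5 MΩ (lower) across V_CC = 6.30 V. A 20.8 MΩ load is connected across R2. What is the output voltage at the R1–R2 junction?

First combine the lower leg with the load: R2 ‖ R_L = 14.82 MΩ.
Now apply the divider: V_out = 6.30 × 0.2774 = 1.747 V.
(Unloaded it would be 3.60 V; the load pulls it down.)

V_out ≈ 1.75 V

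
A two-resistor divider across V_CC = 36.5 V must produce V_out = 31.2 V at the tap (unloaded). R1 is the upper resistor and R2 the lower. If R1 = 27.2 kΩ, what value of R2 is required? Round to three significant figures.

R2 ≈ 160 kΩ

V_out/V_CC = R2/(R1+R2) = 0.8548.
So R2 = R1 · V_out/(V_CC − V_out) = 27.2 × 31.2/(36.5 − 31.2) = 27.2 × 5.887 = 160.1 kΩ.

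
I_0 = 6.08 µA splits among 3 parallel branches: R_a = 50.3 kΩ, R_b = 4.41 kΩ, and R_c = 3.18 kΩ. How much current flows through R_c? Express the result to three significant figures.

ΣG = 1/50.3 + 1/4.41 + 1/3.18 = 0.5611.
R_c takes the fraction G_k/ΣG = 0.3145/0.5611 = 0.5604, so I = 6.08 × 0.5604 = 3.407 µA.

I ≈ 3.41 µA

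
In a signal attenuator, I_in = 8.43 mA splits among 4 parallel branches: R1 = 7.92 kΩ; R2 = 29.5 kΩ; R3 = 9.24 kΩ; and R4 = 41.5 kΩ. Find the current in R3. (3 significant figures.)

I ≈ 3.12 mA

Conductances: ΣG = 1/7.92 + 1/29.5 + 1/9.24 + 1/41.5 = 0.2925 (1/kΩ).
By the current-divider rule, I = I_in · G_k/ΣG = 8.43 × 0.3700 = 3.119 mA.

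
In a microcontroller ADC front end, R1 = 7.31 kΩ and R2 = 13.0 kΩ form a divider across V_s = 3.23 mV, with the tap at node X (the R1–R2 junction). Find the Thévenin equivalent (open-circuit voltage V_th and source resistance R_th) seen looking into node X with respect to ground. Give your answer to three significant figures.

V_th ≈ 2.07 mV, R_th ≈ 4.68 kΩ

With X open, the divider is unloaded: V_th = 3.23 × 13.0/20.31 = 2.067 mV.
Zeroing V_s shorts the top of R1 to ground, so R_th = R1 ‖ R2 = 4.679 kΩ.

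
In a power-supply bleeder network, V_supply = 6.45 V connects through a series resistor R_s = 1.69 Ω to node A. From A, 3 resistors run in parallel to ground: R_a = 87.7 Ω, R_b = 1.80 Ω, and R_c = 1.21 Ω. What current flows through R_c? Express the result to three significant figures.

I ≈ 1.59 A

Equivalent of the parallel group: R_p = 0.7177 Ω.
V_A = 6.45 × 0.7177/2.408 = 1.923 V.
I(R_c) = V_A / R_c = 1.923/1.21 = 1.589 A.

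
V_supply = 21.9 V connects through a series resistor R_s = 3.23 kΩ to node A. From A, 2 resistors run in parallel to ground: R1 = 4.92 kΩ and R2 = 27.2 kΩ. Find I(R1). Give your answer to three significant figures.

Equivalent of the parallel group: R_p = 4.166 kΩ.
V_A by voltage divider: V_A = 21.9 × 4.166/(3.23 + 4.166) = 12.34 V.
I(R1) = V_A / R1 = 12.34/4.92 = 2.507 mA.

I ≈ 2.51 mA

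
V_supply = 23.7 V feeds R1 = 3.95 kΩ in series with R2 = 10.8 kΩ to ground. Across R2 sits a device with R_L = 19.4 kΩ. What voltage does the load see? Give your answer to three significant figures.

First combine the lower leg with the load: R2 ‖ R_L = 6.938 kΩ.
Voltage divider with the loaded lower leg: V_out = 23.7 × 6.938/(3.95 + 6.938) = 23.7 × 0.6372 = 15.10 V.
(Unloaded it would be 17.4 V; the load pulls it down.)

V_out ≈ 15.1 V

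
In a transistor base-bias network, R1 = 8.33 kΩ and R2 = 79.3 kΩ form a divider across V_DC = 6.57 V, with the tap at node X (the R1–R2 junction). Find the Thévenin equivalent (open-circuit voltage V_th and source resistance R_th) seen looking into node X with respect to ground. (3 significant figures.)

V_th is the unloaded tap voltage: V_DC · R2/(R1+R2) = 6.57 × 0.9049 = 5.945 V.
Zeroing V_DC shorts the top of R1 to ground, so R_th = R1 ‖ R2 = 7.538 kΩ.

V_th ≈ 5.95 V, R_th ≈ 7.54 kΩ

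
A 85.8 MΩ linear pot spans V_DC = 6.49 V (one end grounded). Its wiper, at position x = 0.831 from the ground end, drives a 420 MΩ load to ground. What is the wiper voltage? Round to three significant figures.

Split the track: R_lower = x·R_p = 71.30 MΩ, R_upper = (1−x)·R_p = 14.50 MΩ.
(x·R_p) ‖ R_L = 60.95 MΩ.
Then V_out = V_DC · 60.95/(14.50 + 60.95) = 5.243 V.

V_out ≈ 5.24 V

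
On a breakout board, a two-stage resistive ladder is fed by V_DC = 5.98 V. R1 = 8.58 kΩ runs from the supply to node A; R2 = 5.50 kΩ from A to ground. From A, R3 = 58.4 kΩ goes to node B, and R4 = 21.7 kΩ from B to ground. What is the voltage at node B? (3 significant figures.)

V_B ≈ 0.607 V

Looking into the second stage from A: R3 + R4 = 80.10 kΩ appears in parallel with R2.
R2 ‖ (R3+R4) = 5.147 kΩ.
V_A = 5.98 × 5.147/(8.58 + 5.147) = 2.242 V.
Then the unloaded second divider: V_B = V_A × R4/(R3+R4) = 2.242 × 0.2709 = 0.6074 V.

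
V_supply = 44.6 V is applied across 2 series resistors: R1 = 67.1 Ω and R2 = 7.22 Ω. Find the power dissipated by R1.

The common current is I = 44.6/74.32 = 0.6001 A.
V(R1) = I·R = 40.27 V; P = V·I = 40.27 × 0.6001 = 24.16 W.

P ≈ 24.2 W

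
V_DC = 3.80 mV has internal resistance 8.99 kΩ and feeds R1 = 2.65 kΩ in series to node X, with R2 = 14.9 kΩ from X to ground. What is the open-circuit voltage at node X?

V_th ≈ 2.13 mV

R1' = 8.99 + 2.65 = 11.64 kΩ (source resistance + R1).
With X open, the divider is unloaded: V_th = 3.80 × 14.9/26.54 = 2.133 mV.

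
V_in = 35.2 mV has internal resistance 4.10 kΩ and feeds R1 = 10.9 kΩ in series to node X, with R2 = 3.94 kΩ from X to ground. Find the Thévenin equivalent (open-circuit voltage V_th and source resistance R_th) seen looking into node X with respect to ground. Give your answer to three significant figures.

R1' = 4.10 + 10.9 = 15.00 kΩ (source resistance + R1).
Open-circuit (no load on X): V_th = V_in · R2/(R1' + R2) = 35.2 × 3.94/(15.00 + 3.94) = 7.322 mV.
Looking into X with the source shorted: R_th = R1'·R2/(R1'+R2) = 15.00 × 3.94/18.94 = 3.120 kΩ.

V_th ≈ 7.32 mV, R_th ≈ 3.12 kΩ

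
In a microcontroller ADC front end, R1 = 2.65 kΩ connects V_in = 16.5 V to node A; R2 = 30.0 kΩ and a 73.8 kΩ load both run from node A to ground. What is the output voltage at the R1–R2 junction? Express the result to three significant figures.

V_out ≈ 14.7 V

First combine the lower leg with the load: R2 ‖ R_L = 21.33 kΩ.
Voltage divider with the loaded lower leg: V_out = 16.5 × 21.33/(2.65 + 21.33) = 16.5 × 0.8895 = 14.68 V.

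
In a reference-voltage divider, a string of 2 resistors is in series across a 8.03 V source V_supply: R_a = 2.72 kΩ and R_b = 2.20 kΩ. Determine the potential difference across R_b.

Series total: ΣR = 2.72 + 2.20 = 4.920 kΩ.
V = V_supply · R/ΣR = 8.03 × 0.4472 = 3.591 V.

V ≈ 3.59 V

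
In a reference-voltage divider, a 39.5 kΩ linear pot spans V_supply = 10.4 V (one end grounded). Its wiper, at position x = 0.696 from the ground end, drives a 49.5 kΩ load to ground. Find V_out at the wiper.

V_out ≈ 6.19 V

Split the track: R_lower = x·R_p = 27.49 kΩ, R_upper = (1−x)·R_p = 12.01 kΩ.
(x·R_p) ‖ R_L = 17.68 kΩ.
V_out = 10.4 × 17.68/(12.01 + 17.68) = 6.193 V.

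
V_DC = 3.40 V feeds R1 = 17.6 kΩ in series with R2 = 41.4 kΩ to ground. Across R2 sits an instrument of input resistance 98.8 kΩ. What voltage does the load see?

V_out ≈ 2.12 V

First combine the lower leg with the load: R2 ‖ R_L = 29.17 kΩ.
Voltage divider with the loaded lower leg: V_out = 3.40 × 29.17/(17.6 + 29.17) = 3.40 × 0.6237 = 2.121 V.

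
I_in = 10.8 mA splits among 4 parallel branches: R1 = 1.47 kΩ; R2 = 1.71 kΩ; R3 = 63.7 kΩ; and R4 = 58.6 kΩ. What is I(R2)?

Total conductance ΣG = 1/1.47 + 1/1.71 + 1/63.7 + 1/58.6 = 1.298 (units of 1/kΩ).
R2 takes the fraction G_k/ΣG = 0.5848/1.298 = 0.4506, so I = 10.8 × 0.4506 = 4.866 mA.

I ≈ 4.87 mA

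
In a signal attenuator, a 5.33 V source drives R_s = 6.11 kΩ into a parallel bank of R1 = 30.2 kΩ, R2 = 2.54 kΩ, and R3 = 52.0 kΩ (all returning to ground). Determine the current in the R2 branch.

Parallel bank: R_p = 1/(1/30.2 + 1/2.54 + 1/52.0) = 2.242 kΩ.
V_A = 5.33 × 2.242/8.352 = 1.431 V.
Branch current I = V_A/R2 = 1.431/2.54 = 0.5633 mA.

I ≈ 0.563 mA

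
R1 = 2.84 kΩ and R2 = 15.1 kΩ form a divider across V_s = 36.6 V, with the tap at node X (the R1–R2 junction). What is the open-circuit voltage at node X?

V_th ≈ 30.8 V

V_th is the unloaded tap voltage: V_s · R2/(R1+R2) = 36.6 × 0.8417 = 30.81 V.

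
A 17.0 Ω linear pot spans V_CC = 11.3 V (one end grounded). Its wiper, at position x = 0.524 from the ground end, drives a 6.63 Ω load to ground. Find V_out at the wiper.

The pot divides into 8.092 Ω above the wiper and 8.908 Ω below.
(x·R_p) ‖ R_L = 3.801 Ω.
Loaded-divider output: V_out = 11.3 × 0.3196 = 3.611 V.

V_out ≈ 3.61 V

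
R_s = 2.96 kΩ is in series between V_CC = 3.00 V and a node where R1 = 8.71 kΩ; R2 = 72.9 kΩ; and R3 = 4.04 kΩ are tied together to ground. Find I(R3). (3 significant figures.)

Equivalent of the parallel group: R_p = 2.659 kΩ.
V_A = 3.00 × 2.659/5.619 = 1.420 V.
Branch current I = V_A/R3 = 1.420/4.04 = 0.3514 mA.

I ≈ 0.351 mA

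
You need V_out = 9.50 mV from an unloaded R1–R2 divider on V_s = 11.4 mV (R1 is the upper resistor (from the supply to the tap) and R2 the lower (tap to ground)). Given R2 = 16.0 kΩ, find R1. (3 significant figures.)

The divider ratio is R2/(R1+R2) = 9.50/11.4 = 0.8333.
R1 = R2·(1/k − 1) = 16.0 × 0.2000 = 3.200 kΩ.

R1 ≈ 3.20 kΩ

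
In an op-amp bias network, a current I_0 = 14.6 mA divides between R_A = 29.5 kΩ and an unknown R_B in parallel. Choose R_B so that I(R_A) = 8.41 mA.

R_B ≈ 40.1 kΩ

The fraction through R_A equals R_B/(R_A+R_B).
With f = 0.5760, R_B = R_A · f/(1−f) = 29.5 × 1.359 = 40.08 kΩ.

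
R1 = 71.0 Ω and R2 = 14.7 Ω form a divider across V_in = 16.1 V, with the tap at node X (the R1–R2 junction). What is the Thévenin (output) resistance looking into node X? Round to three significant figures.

Zeroing V_in shorts the top of R1 to ground, so R_th = R1 ‖ R2 = 12.18 Ω.

R_th ≈ 12.2 Ω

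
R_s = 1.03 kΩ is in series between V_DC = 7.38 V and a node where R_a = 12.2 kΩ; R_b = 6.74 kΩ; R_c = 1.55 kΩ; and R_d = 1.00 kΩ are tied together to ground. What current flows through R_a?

I ≈ 0.206 mA

Parallel bank: R_p = 1/(1/12.2 + 1/6.74 + 1/1.55 + 1/1.00) = 0.5332 kΩ.
V_A by voltage divider: V_A = 7.38 × 0.5332/(1.03 + 0.5332) = 2.517 V.
Branch current I = V_A/R_a = 2.517/12.2 = 0.2063 mA.
(Check via current divider: I_total = 4.721 mA; share G_k/ΣG = 0.04370 → same result.)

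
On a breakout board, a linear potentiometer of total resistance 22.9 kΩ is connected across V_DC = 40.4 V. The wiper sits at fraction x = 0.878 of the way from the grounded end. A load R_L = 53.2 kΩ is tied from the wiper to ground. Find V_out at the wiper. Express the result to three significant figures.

Split the track: R_lower = x·R_p = 20.11 kΩ, R_upper = (1−x)·R_p = 2.794 kΩ.
Lower segment in parallel with the load: 20.11 ‖ 53.2 = 14.59 kΩ.
Then V_out = V_DC · 14.59/(2.794 + 14.59) = 33.91 V.

V_out ≈ 33.9 V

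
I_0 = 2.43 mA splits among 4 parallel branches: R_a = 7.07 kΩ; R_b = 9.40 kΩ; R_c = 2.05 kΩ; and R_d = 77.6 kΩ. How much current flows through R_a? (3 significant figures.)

I ≈ 0.459 mA

Total conductance ΣG = 1/7.07 + 1/9.40 + 1/2.05 + 1/77.6 = 0.7485 (units of 1/kΩ).
R_a takes the fraction G_k/ΣG = 0.1414/0.7485 = 0.1890, so I = 2.43 × 0.1890 = 0.4592 mA.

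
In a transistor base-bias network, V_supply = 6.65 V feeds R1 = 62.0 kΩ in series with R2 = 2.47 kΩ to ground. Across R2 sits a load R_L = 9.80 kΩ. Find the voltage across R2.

R2 ‖ R_L = (2.47 × 9.80)/(2.47 + 9.80) = 1.973 kΩ.
Then V_out = V_supply · R2'/(R1 + R2') = 6.65 × 1.973/63.97 = 0.2051 V.

V_out ≈ 0.205 V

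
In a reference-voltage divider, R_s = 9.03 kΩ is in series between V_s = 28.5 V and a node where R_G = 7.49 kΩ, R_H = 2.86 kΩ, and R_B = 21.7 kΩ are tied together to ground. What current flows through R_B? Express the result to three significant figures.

Equivalent of the parallel group: R_p = 1.889 kΩ.
V_A = 28.5 × 1.889/10.92 = 4.932 V.
I(R_B) = V_A / R_B = 4.932/21.7 = 0.2273 mA.

I ≈ 0.227 mA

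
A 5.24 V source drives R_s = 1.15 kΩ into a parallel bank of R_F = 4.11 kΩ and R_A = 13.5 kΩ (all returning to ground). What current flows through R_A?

I ≈ 0.284 mA

Parallel bank: R_p = 1/(1/4.11 + 1/13.5) = 3.151 kΩ.
V_A = 5.24 × 3.151/4.301 = 3.839 V.
I(R_A) = V_A / R_A = 3.839/13.5 = 0.2844 mA.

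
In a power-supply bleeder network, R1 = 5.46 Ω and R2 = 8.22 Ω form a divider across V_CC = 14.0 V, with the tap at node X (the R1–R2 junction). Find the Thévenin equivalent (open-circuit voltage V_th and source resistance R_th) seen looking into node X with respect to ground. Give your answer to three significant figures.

V_th ≈ 8.41 V, R_th ≈ 3.28 Ω

Open-circuit (no load on X): V_th = V_CC · R2/(R1 + R2) = 14.0 × 8.22/(5.460 + 8.22) = 8.412 V.
With V_CC suppressed (replaced by a short), R_th = R1 ‖ R2 = (5.460 × 8.22)/(5.460 + 8.22) = 3.281 Ω.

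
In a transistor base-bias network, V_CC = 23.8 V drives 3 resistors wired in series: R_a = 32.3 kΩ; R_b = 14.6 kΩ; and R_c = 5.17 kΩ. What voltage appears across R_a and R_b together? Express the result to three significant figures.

V ≈ 21.4 V

Total series resistance ΣR = 32.3 + 14.6 + 5.17 = 52.07 kΩ.
R_{R_a..R_b} = 32.3 + 14.6 = 46.90 kΩ.
By the voltage-divider rule, V = 23.8 × 46.90/52.07 = 21.44 V.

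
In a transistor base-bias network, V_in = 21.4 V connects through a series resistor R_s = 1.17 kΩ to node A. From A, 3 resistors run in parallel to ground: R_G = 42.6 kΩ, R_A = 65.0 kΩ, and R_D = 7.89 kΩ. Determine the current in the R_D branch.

Parallel bank: R_p = 1/(1/42.6 + 1/65.0 + 1/7.89) = 6.039 kΩ.
V_A by voltage divider: V_A = 21.4 × 6.039/(1.17 + 6.039) = 17.93 V.
Branch current I = V_A/R_D = 17.93/7.89 = 2.272 mA.

I ≈ 2.27 mA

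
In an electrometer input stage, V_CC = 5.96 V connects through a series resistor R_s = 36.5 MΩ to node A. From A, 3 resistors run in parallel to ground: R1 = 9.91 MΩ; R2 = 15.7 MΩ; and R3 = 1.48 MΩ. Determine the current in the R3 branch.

I ≈ 0.127 µA

Parallel bank: R_p = 1/(1/9.91 + 1/15.7 + 1/1.48) = 1.190 MΩ.
Node voltage V_A = V_CC · R_p/(R_s + R_p) = 5.96 × 0.03158 = 0.1882 V.
Branch current I = V_A/R3 = 0.1882/1.48 = 0.1272 µA.
(Equivalently: I_total = 0.1581 µA, then current-divider fraction G_k/ΣG = 0.8041.)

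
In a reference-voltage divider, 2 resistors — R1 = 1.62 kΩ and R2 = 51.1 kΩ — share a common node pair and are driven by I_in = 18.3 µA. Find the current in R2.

I ≈ 0.562 µA

Two-branch current divider: I_k = I_in · R_other/(R_1 + R_2).
So I = 18.3 × 1.62/52.72 = 0.5623 µA.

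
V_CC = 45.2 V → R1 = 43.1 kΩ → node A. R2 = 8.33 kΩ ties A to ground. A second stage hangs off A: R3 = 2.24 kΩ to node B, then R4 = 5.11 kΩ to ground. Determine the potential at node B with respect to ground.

V_B ≈ 2.61 V

Looking into the second stage from A: R3 + R4 = 7.350 kΩ appears in parallel with R2.
R2 ‖ (R3+R4) = 3.905 kΩ.
So V_A = 45.2 × 0.08307 = 3.755 V.
V_B = V_A × 0.6952 = 2.610 V.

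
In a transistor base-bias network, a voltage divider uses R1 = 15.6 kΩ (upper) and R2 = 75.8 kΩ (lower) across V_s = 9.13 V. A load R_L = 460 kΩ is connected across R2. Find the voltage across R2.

V_out ≈ 7.36 V

The load sits in parallel with R2, giving an effective lower resistance R2' = R2·R_L/(R2+R_L) = 65.08 kΩ.
Then V_out = V_s · R2'/(R1 + R2') = 9.13 × 65.08/80.68 = 7.365 V.
(Unloaded it would be 7.57 V; the load pulls it down.)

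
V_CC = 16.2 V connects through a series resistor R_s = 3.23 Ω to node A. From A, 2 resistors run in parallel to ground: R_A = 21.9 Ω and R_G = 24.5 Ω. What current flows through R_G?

I ≈ 0.517 A

Combine the parallel branches: R_p = (1/21.9 + 1/24.5)⁻¹ = 11.56 Ω.
V_A = 16.2 × 11.56/14.79 = 12.66 V.
Branch current I = V_A/R_G = 12.66/24.5 = 0.5169 A.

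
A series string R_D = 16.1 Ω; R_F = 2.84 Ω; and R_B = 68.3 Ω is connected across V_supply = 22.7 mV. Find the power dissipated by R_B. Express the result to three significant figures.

P ≈ 4.62 µW

Series current I = V_supply/ΣR = 22.7/87.24 = 0.2602 mA.
P = I²R = 0.06770 × 68.3 = 4.624 µW.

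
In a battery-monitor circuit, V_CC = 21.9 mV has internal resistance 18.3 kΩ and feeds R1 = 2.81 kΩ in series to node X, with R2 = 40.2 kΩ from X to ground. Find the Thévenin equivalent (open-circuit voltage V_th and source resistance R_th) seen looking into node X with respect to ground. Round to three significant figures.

R1' = 18.3 + 2.81 = 21.11 kΩ (source resistance + R1).
With X open, the divider is unloaded: V_th = 21.9 × 40.2/61.31 = 14.36 mV.
Zeroing V_CC shorts the top of R1' to ground, so R_th = R1' ‖ R2 = 13.84 kΩ.

V_th ≈ 14.4 mV, R_th ≈ 13.8 kΩ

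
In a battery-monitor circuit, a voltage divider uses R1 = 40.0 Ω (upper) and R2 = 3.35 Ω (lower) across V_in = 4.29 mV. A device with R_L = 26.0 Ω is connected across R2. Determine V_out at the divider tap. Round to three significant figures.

The load sits in parallel with R2, giving an effective lower resistance R2' = R2·R_L/(R2+R_L) = 2.968 Ω.
Voltage divider with the loaded lower leg: V_out = 4.29 × 2.968/(40.0 + 2.968) = 4.29 × 0.06907 = 0.2963 mV.
(Unloaded it would be 0.332 mV; the load pulls it down.)

V_out ≈ 0.296 mV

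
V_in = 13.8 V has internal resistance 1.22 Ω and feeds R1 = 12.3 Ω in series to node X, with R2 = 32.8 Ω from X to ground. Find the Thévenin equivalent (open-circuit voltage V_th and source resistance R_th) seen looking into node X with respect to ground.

V_th ≈ 9.77 V, R_th ≈ 9.57 Ω

R1' = 1.22 + 12.3 = 13.52 Ω (source resistance + R1).
V_th is the unloaded tap voltage: V_in · R2/(R1'+R2) = 13.8 × 0.7081 = 9.772 V.
With V_in suppressed (replaced by a short), R_th = R1' ‖ R2 = (13.52 × 32.8)/(13.52 + 32.8) = 9.574 Ω.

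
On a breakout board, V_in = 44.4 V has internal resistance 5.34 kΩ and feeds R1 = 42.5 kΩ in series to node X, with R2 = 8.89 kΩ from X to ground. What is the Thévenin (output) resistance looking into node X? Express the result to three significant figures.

R_th ≈ 7.50 kΩ

R1' = 5.34 + 42.5 = 47.84 kΩ (source resistance + R1).
With V_in suppressed (replaced by a short), R_th = R1' ‖ R2 = (47.84 × 8.89)/(47.84 + 8.89) = 7.497 kΩ.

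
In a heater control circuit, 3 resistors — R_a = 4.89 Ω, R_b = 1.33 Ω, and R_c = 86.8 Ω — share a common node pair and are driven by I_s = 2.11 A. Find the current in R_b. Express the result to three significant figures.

I ≈ 1.64 A

Conductances: ΣG = 1/4.89 + 1/1.33 + 1/86.8 = 0.9679 (1/Ω).
By the current-divider rule, I = I_s · G_k/ΣG = 2.11 × 0.7768 = 1.639 A.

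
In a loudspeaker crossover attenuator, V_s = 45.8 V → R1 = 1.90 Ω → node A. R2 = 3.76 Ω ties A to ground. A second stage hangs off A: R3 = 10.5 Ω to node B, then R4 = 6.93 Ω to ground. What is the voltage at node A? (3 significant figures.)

The second stage (R3 + R4 = 17.43 Ω) loads node A in parallel with R2.
Effective lower resistance at A: R2 ‖ 17.43 = 3.093 Ω.
So V_A = 45.8 × 0.6195 = 28.37 V.

V_A ≈ 28.4 V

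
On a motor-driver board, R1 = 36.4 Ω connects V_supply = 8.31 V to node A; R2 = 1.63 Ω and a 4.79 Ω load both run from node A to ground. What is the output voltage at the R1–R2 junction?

First combine the lower leg with the load: R2 ‖ R_L = 1.216 Ω.
Now apply the divider: V_out = 8.31 × 0.03233 = 0.2687 V.

V_out ≈ 0.269 V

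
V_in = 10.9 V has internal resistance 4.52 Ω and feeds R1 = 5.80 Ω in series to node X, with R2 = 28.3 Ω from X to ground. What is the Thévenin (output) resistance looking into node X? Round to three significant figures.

R1' = 4.52 + 5.80 = 10.32 Ω (source resistance + R1).
With V_in suppressed (replaced by a short), R_th = R1' ‖ R2 = (10.32 × 28.3)/(10.32 + 28.3) = 7.562 Ω.

R_th ≈ 7.56 Ω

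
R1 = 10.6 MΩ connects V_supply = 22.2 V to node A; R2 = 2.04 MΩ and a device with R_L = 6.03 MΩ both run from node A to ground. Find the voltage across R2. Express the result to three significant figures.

First combine the lower leg with the load: R2 ‖ R_L = 1.524 MΩ.
Now apply the divider: V_out = 22.2 × 0.1257 = 2.791 V.

V_out ≈ 2.79 V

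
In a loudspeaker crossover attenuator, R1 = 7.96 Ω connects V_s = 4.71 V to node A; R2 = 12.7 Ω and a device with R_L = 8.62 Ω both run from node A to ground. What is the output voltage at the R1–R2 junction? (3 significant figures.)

R2 ‖ R_L = (12.7 × 8.62)/(12.7 + 8.62) = 5.135 Ω.
Voltage divider with the loaded lower leg: V_out = 4.71 × 5.135/(7.96 + 5.135) = 4.71 × 0.3921 = 1.847 V.

V_out ≈ 1.85 V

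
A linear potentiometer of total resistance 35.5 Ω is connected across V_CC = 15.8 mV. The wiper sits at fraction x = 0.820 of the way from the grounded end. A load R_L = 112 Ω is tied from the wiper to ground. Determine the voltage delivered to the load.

V_out ≈ 12.4 mV

The pot divides into 6.390 Ω above the wiper and 29.11 Ω below.
R_L loads the lower segment: effective lower R = 23.10 Ω.
V_out = 15.8 × 23.10/(6.390 + 23.10) = 12.38 mV.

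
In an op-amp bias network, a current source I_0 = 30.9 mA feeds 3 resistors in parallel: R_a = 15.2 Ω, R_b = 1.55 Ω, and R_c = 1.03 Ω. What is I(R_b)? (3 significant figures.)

Total conductance ΣG = 1/15.2 + 1/1.55 + 1/1.03 = 1.682 (units of 1/Ω).
R_b takes the fraction G_k/ΣG = 0.6452/1.682 = 0.3836, so I = 30.9 × 0.3836 = 11.85 mA.

I ≈ 11.9 mA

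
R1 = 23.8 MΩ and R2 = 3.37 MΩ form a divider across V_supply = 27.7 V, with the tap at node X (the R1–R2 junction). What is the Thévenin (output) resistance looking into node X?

Zeroing V_supply shorts the top of R1 to ground, so R_th = R1 ‖ R2 = 2.952 MΩ.

R_th ≈ 2.95 MΩ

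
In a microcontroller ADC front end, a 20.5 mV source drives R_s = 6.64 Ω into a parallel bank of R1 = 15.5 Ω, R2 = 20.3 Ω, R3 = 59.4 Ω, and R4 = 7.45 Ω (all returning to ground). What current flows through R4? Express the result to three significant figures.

I ≈ 0.998 mA

Parallel bank: R_p = 1/(1/15.5 + 1/20.3 + 1/59.4 + 1/7.45) = 3.776 Ω.
V_A = 20.5 × 3.776/10.42 = 7.431 mV.
Branch current I = V_A/R4 = 7.431/7.45 = 0.9975 mA.
(Check via current divider: I_total = 1.968 mA; share G_k/ΣG = 0.5068 → same result.)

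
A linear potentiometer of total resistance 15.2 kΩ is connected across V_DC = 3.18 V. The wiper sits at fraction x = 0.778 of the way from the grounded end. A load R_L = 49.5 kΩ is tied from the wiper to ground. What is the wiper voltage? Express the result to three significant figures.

The pot divides into 3.374 kΩ above the wiper and 11.83 kΩ below.
(x·R_p) ‖ R_L = 9.545 kΩ.
V_out = 3.18 × 9.545/(3.374 + 9.545) = 2.349 V.

V_out ≈ 2.35 V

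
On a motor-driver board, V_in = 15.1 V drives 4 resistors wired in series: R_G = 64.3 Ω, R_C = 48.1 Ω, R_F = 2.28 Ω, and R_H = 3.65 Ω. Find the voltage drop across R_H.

Series total: ΣR = 64.3 + 48.1 + 2.28 + 3.65 = 118.3 Ω.
Voltage divider: V = V_in · (3.650 / 118.3) = 15.1 × 0.03085 = 0.4658 V.

V ≈ 0.466 V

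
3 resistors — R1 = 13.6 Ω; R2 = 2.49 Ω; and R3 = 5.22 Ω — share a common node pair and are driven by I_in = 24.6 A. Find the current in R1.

ΣG = 1/13.6 + 1/2.49 + 1/5.22 = 0.6667.
Current divider: I(R1) = I_in · G_k/ΣG = 24.6 × (0.07353/0.6667) = 24.6 × 0.1103 = 2.713 A.

I ≈ 2.71 A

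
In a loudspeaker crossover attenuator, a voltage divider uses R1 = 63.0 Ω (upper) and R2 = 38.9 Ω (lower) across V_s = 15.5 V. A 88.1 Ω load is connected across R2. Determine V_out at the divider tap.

V_out ≈ 4.65 V

First combine the lower leg with the load: R2 ‖ R_L = 26.98 Ω.
Now apply the divider: V_out = 15.5 × 0.2999 = 4.648 V.
(Unloaded it would be 5.92 V; the load pulls it down.)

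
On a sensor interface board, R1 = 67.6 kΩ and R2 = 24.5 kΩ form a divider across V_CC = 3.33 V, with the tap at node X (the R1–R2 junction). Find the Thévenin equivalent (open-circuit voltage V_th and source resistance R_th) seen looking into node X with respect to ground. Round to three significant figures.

V_th ≈ 0.886 V, R_th ≈ 18.0 kΩ

With X open, the divider is unloaded: V_th = 3.33 × 24.5/92.10 = 0.8858 V.
With V_CC suppressed (replaced by a short), R_th = R1 ‖ R2 = (67.60 × 24.5)/(67.60 + 24.5) = 17.98 kΩ.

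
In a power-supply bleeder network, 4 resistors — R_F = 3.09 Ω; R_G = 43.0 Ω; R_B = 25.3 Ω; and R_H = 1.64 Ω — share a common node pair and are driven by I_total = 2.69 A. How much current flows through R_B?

ΣG = 1/3.09 + 1/43.0 + 1/25.3 + 1/1.64 = 0.9962.
Current divider: I(R_B) = I_total · G_k/ΣG = 2.69 × (0.03953/0.9962) = 2.69 × 0.03968 = 0.1067 A.

I ≈ 0.107 A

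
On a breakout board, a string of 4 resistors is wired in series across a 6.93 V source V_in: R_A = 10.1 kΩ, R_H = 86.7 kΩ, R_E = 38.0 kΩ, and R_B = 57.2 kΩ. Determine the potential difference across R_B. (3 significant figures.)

Series total: ΣR = 10.1 + 86.7 + 38.0 + 57.2 = 192.0 kΩ.
By the voltage-divider rule, V = 6.93 × 57.20/192.0 = 2.065 V.

V ≈ 2.06 V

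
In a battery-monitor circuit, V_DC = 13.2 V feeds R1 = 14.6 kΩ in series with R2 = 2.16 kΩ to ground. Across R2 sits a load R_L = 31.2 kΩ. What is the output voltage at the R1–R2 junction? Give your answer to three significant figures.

V_out ≈ 1.60 V

The load sits in parallel with R2, giving an effective lower resistance R2' = R2·R_L/(R2+R_L) = 2.020 kΩ.
Voltage divider with the loaded lower leg: V_out = 13.2 × 2.020/(14.6 + 2.020) = 13.2 × 0.1215 = 1.604 V.
(Unloaded it would be 1.70 V; the load pulls it down.)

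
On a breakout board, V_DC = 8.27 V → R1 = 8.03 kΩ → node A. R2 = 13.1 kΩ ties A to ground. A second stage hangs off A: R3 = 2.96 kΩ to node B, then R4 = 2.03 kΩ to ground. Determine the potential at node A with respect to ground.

Looking into the second stage from A: R3 + R4 = 4.990 kΩ appears in parallel with R2.
Effective lower resistance at A: R2 ‖ 4.990 = 3.614 kΩ.
First divider: V_A = V_DC · 3.614/(8.03 + 3.614) = 2.567 V.

V_A ≈ 2.57 V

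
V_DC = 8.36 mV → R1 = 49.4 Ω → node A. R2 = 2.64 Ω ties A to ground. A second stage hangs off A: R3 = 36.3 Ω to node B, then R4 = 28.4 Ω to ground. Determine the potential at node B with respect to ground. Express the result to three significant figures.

V_B ≈ 0.179 mV

Looking into the second stage from A: R3 + R4 = 64.70 Ω appears in parallel with R2.
Effective lower resistance at A: R2 ‖ 64.70 = 2.537 Ω.
First divider: V_A = V_DC · 2.537/(49.4 + 2.537) = 0.4083 mV.
V_B = V_A × 0.4389 = 0.1792 mV.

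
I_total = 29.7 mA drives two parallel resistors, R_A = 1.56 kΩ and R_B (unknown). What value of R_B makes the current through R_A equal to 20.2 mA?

The fraction through R_A equals R_B/(R_A+R_B).
With f = 0.6801, R_B = R_A · f/(1−f) = 1.56 × 2.126 = 3.317 kΩ.

R_B ≈ 3.32 kΩ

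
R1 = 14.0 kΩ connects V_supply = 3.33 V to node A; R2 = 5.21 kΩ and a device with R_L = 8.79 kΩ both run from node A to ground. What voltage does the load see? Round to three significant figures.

The load sits in parallel with R2, giving an effective lower resistance R2' = R2·R_L/(R2+R_L) = 3.271 kΩ.
Voltage divider with the loaded lower leg: V_out = 3.33 × 3.271/(14.0 + 3.271) = 3.33 × 0.1894 = 0.6307 V.

V_out ≈ 0.631 V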